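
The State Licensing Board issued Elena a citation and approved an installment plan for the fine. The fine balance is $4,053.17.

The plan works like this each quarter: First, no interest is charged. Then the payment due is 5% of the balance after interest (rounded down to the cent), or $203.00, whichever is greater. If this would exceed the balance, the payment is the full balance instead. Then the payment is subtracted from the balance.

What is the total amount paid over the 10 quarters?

Quarter 1: opening $4,053.17; payment $203.00; balance $3,850.17
Quarter 2: opening $3,850.17; payment $203.00; balance $3,647.17
Quarter 3: opening $3,647.17; payment $203.00; balance $3,444.17
Quarter 4: opening $3,444.17; payment $203.00; balance $3,241.17
Quarter 5: opening $3,241.17; payment $203.00; balance $3,038.17
Quarter 6: opening $3,038.17; payment $203.00; balance $2,835.17
Quarter 7: opening $2,835.17; payment $203.00; balance $2,632.17
Quarter 8: opening $2,632.17; payment $203.00; balance $2,429.17
Quarter 9: opening $2,429.17; payment $203.00; balance $2,226.17
Quarter 10: opening $2,226.17; payment $203.00; balance $2,023.17
Total paid: $2,030.00

$2,030.00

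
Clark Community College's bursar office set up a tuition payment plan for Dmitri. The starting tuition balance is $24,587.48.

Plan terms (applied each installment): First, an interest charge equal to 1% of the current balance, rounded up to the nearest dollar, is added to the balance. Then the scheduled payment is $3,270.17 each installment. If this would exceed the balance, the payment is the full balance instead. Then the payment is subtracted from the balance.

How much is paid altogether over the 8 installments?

$25,694.48

Installment 1: opening $24,587.48; interest $246.00 → $24,833.48; payment $3,270.17; balance $21,563.31
Installment 2: opening $21,563.31; interest $216.00 → $21,779.31; payment $3,270.17; balance $18,509.14
Installment 3: opening $18,509.14; interest $186.00 → $18,695.14; payment $3,270.17; balance $15,424.97
Installment 4: opening $15,424.97; interest $155.00 → $15,579.97; payment $3,270.17; balance $12,309.80
Installment 5: opening $12,309.80; interest $124.00 → $12,433.80; payment $3,270.17; balance $9,163.63
Installment 6: opening $9,163.63; interest $92.00 → $9,255.63; payment $3,270.17; balance $5,985.46
Installment 7: opening $5,985.46; interest $60.00 → $6,045.46; payment $3,270.17; balance $2,775.29
Installment 8: opening $2,775.29; interest $28.00 → $2,803.29; payment $2,803.29; balance $0.00
Total paid: $25,694.48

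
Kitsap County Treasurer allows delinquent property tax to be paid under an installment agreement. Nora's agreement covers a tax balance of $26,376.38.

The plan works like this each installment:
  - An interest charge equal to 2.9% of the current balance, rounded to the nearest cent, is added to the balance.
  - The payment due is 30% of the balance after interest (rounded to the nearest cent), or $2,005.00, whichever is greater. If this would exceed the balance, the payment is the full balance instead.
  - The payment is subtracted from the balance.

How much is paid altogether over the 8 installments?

$28,862.74

Installment 1: $26,376.38 +$764.92 interest = $27,141.30; pay $8,142.39 → $18,998.91
Installment 2: $18,998.91 +$550.97 interest = $19,549.88; pay $5,864.96 → $13,684.92
Installment 3: $13,684.92 +$396.86 interest = $14,081.78; pay $4,224.53 → $9,857.25
Installment 4: $9,857.25 +$285.86 interest = $10,143.11; pay $3,042.93 → $7,100.18
Installment 5: $7,100.18 +$205.91 interest = $7,306.09; pay $2,191.83 → $5,114.26
Installment 6: $5,114.26 +$148.31 interest = $5,262.57; pay $2,005.00 → $3,257.57
Installment 7: $3,257.57 +$94.47 interest = $3,352.04; pay $2,005.00 → $1,347.04
Installment 8: $1,347.04 +$39.06 interest = $1,386.10; pay $1,386.10 → $0.00
Total paid: $28,862.74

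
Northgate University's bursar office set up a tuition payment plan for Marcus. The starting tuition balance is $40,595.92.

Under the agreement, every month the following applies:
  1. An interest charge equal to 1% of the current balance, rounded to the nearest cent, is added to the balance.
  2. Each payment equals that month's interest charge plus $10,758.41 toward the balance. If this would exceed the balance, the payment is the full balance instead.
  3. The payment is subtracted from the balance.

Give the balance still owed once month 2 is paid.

# | Opening | Interest | Payment | End bal
1 | $40,595.92 | $405.96 | $11,164.37 | $29,837.51
2 | $29,837.51 | $298.38 | $11,056.79 | $19,079.10

$19,079.10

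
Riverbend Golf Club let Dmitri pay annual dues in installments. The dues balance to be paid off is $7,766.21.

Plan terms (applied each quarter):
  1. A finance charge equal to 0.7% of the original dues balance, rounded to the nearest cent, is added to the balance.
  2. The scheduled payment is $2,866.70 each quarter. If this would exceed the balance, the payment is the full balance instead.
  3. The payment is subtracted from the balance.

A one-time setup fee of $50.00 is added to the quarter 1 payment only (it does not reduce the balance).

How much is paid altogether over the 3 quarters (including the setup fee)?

$7,979.29

Quarter 1: $7,766.21 +$54.36 interest = $7,820.57; pay $2,866.70 (+ $50.00 fee) → $4,953.87
Quarter 2: $4,953.87 +$54.36 interest = $5,008.23; pay $2,866.70 → $2,141.53
Quarter 3: $2,141.53 +$54.36 interest = $2,195.89; pay $2,195.89 → $0.00
Total paid: $7,979.29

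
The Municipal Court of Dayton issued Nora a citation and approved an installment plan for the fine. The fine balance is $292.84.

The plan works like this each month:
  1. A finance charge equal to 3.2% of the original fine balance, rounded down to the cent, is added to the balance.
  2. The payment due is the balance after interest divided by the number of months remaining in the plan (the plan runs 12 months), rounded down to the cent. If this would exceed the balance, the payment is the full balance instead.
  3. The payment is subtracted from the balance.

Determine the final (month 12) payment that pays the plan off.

$53.49

# | Opening | Interest | Payment | End bal
1 | $292.84 | $9.37 | $25.18 | $277.03
2 | $277.03 | $9.37 | $26.03 | $260.37
3 | $260.37 | $9.37 | $26.97 | $242.77
4 | $242.77 | $9.37 | $28.01 | $224.13
5 | $224.13 | $9.37 | $29.18 | $204.32
6 | $204.32 | $9.37 | $30.52 | $183.17
7 | $183.17 | $9.37 | $32.09 | $160.45
8 | $160.45 | $9.37 | $33.96 | $135.86
9 | $135.86 | $9.37 | $36.30 | $108.93
10 | $108.93 | $9.37 | $39.43 | $78.87
11 | $78.87 | $9.37 | $44.12 | $44.12
12 | $44.12 | $9.37 | $53.49 | $0.00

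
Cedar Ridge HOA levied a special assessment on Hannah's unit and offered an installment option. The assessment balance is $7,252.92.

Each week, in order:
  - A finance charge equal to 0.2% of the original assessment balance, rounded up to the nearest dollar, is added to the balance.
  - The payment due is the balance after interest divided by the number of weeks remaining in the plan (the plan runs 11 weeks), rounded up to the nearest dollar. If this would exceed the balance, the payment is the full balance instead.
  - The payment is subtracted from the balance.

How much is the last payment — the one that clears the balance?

Week 1: opening $7,252.92; interest $15.00 → $7,267.92; payment $661.00; balance $6,606.92
Week 2: opening $6,606.92; interest $15.00 → $6,621.92; payment $663.00; balance $5,958.92
Week 3: opening $5,958.92; interest $15.00 → $5,973.92; payment $664.00; balance $5,309.92
Week 4: opening $5,309.92; interest $15.00 → $5,324.92; payment $666.00; balance $4,658.92
Week 5: opening $4,658.92; interest $15.00 → $4,673.92; payment $668.00; balance $4,005.92
Week 6: opening $4,005.92; interest $15.00 → $4,020.92; payment $671.00; balance $3,349.92
Week 7: opening $3,349.92; interest $15.00 → $3,364.92; payment $673.00; balance $2,691.92
Week 8: opening $2,691.92; interest $15.00 → $2,706.92; payment $677.00; balance $2,029.92
Week 9: opening $2,029.92; interest $15.00 → $2,044.92; payment $682.00; balance $1,362.92
Week 10: opening $1,362.92; interest $15.00 → $1,377.92; payment $689.00; balance $688.92
Week 11: opening $688.92; interest $15.00 → $703.92; payment $703.92; balance $0.00

$703.92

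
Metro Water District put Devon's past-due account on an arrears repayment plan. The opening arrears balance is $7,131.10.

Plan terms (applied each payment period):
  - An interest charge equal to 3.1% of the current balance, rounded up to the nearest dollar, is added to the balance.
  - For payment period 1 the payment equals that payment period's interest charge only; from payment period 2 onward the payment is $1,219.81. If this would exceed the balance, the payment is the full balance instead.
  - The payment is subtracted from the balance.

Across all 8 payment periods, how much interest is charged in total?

$1,090.00

# | Opening | Interest | Payment | End bal
1 | $7,131.10 | $222.00 | $222.00 | $7,131.10
2 | $7,131.10 | $222.00 | $1,219.81 | $6,133.29
3 | $6,133.29 | $191.00 | $1,219.81 | $5,104.48
4 | $5,104.48 | $159.00 | $1,219.81 | $4,043.67
5 | $4,043.67 | $126.00 | $1,219.81 | $2,949.86
6 | $2,949.86 | $92.00 | $1,219.81 | $1,822.05
7 | $1,822.05 | $57.00 | $1,219.81 | $659.24
8 | $659.24 | $21.00 | $680.24 | $0.00
Total interest: $222.00 + $222.00 + $191.00 + $159.00 + $126.00 + $92.00 + $57.00 + $21.00 = $1,090.00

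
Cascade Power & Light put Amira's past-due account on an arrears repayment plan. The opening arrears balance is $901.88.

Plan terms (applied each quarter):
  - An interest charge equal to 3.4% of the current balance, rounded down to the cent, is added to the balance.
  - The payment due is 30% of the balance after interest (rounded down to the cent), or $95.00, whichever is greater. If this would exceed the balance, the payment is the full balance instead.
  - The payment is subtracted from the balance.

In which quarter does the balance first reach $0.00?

Quarter 1: opening $901.88; interest $30.66 → $932.54; payment $279.76; balance $652.78
Quarter 2: opening $652.78; interest $22.19 → $674.97; payment $202.49; balance $472.48
Quarter 3: opening $472.48; interest $16.06 → $488.54; payment $146.56; balance $341.98
Quarter 4: opening $341.98; interest $11.62 → $353.60; payment $106.08; balance $247.52
Quarter 5: opening $247.52; interest $8.41 → $255.93; payment $95.00; balance $160.93
Quarter 6: opening $160.93; interest $5.47 → $166.40; payment $95.00; balance $71.40
Quarter 7: opening $71.40; interest $2.42 → $73.82; payment $73.82; balance $0.00
Balance reaches $0.00 in quarter 7.

7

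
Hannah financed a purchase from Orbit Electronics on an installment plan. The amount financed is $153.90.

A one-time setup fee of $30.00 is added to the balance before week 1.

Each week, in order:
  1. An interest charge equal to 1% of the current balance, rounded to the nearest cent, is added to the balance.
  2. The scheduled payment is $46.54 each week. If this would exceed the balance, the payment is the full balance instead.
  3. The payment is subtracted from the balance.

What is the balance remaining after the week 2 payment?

# | Opening | Interest | Payment | End bal
1 | $183.90 | $1.84 | $46.54 | $139.20
2 | $139.20 | $1.39 | $46.54 | $94.05

$94.05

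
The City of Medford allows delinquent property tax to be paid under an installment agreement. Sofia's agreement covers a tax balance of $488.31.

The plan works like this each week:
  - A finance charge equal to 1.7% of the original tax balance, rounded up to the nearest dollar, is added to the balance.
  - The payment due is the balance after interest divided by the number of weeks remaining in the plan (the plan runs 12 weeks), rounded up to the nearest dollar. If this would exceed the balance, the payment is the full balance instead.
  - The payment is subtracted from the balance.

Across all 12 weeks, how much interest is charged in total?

$108.00

Week 1: $488.31 +$9.00 interest = $497.31; pay $42.00 → $455.31
Week 2: $455.31 +$9.00 interest = $464.31; pay $43.00 → $421.31
Week 3: $421.31 +$9.00 interest = $430.31; pay $44.00 → $386.31
Week 4: $386.31 +$9.00 interest = $395.31; pay $44.00 → $351.31
Week 5: $351.31 +$9.00 interest = $360.31; pay $46.00 → $314.31
Week 6: $314.31 +$9.00 interest = $323.31; pay $47.00 → $276.31
Week 7: $276.31 +$9.00 interest = $285.31; pay $48.00 → $237.31
Week 8: $237.31 +$9.00 interest = $246.31; pay $50.00 → $196.31
Week 9: $196.31 +$9.00 interest = $205.31; pay $52.00 → $153.31
Week 10: $153.31 +$9.00 interest = $162.31; pay $55.00 → $107.31
Week 11: $107.31 +$9.00 interest = $116.31; pay $59.00 → $57.31
Week 12: $57.31 +$9.00 interest = $66.31; pay $66.31 → $0.00
Total interest: $9.00 + $9.00 + $9.00 + $9.00 + $9.00 + $9.00 + $9.00 + $9.00 + $9.00 + $9.00 + $9.00 + $9.00 = $108.00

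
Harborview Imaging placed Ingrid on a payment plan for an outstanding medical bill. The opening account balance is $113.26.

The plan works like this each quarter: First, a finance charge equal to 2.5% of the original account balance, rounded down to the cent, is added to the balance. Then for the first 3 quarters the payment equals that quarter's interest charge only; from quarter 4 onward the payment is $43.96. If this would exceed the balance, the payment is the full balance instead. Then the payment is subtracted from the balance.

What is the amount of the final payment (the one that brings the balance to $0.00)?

$33.83

Quarter 1: opening $113.26; interest $2.83 → $116.09; payment $2.83; balance $113.26
Quarter 2: opening $113.26; interest $2.83 → $116.09; payment $2.83; balance $113.26
Quarter 3: opening $113.26; interest $2.83 → $116.09; payment $2.83; balance $113.26
Quarter 4: opening $113.26; interest $2.83 → $116.09; payment $43.96; balance $72.13
Quarter 5: opening $72.13; interest $2.83 → $74.96; payment $43.96; balance $31.00
Quarter 6: opening $31.00; interest $2.83 → $33.83; payment $33.83; balance $0.00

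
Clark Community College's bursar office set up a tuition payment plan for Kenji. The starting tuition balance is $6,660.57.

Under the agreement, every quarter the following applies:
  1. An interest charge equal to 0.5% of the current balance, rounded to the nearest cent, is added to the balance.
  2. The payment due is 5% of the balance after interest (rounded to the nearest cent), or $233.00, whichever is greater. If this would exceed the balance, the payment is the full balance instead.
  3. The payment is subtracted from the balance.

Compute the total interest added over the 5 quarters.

# | Opening | Interest | Payment | End bal
1 | $6,660.57 | $33.30 | $334.69 | $6,359.18
2 | $6,359.18 | $31.80 | $319.55 | $6,071.43
3 | $6,071.43 | $30.36 | $305.09 | $5,796.70
4 | $5,796.70 | $28.98 | $291.28 | $5,534.40
5 | $5,534.40 | $27.67 | $278.10 | $5,283.97
Total interest: $33.30 + $31.80 + $30.36 + $28.98 + $27.67 = $152.11

$152.11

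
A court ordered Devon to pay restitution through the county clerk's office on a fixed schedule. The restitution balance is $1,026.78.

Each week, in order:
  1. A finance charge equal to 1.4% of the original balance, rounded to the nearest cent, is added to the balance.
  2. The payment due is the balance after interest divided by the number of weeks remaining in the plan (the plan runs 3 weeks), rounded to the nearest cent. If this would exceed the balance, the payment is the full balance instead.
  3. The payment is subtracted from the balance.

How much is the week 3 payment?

$368.60

Week 1: $1,026.78 +$14.37 interest = $1,041.15; pay $347.05 → $694.10
Week 2: $694.10 +$14.37 interest = $708.47; pay $354.24 → $354.23
Week 3: $354.23 +$14.37 interest = $368.60; pay $368.60 → $0.00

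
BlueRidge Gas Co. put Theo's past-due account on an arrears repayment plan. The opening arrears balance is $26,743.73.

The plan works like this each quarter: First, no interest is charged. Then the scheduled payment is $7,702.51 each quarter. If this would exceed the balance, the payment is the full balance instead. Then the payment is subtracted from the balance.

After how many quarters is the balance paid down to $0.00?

4

Quarter 1: $26,743.73 − $7,702.51 → $19,041.22
Quarter 2: $19,041.22 − $7,702.51 → $11,338.71
Quarter 3: $11,338.71 − $7,702.51 → $3,636.20
Quarter 4: $3,636.20 − $3,636.20 → $0.00
Balance reaches $0.00 in quarter 4.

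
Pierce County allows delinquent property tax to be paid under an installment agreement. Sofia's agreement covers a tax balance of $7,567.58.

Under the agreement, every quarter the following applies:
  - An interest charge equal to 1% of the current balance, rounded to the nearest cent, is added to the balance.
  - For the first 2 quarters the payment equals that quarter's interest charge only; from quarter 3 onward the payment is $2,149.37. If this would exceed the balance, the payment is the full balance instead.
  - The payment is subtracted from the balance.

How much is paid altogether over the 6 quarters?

$7,896.39

Quarter 1: opening $7,567.58; interest $75.68 → $7,643.26; payment $75.68; balance $7,567.58
Quarter 2: opening $7,567.58; interest $75.68 → $7,643.26; payment $75.68; balance $7,567.58
Quarter 3: opening $7,567.58; interest $75.68 → $7,643.26; payment $2,149.37; balance $5,493.89
Quarter 4: opening $5,493.89; interest $54.94 → $5,548.83; payment $2,149.37; balance $3,399.46
Quarter 5: opening $3,399.46; interest $33.99 → $3,433.45; payment $2,149.37; balance $1,284.08
Quarter 6: opening $1,284.08; interest $12.84 → $1,296.92; payment $1,296.92; balance $0.00
Total paid: $7,896.39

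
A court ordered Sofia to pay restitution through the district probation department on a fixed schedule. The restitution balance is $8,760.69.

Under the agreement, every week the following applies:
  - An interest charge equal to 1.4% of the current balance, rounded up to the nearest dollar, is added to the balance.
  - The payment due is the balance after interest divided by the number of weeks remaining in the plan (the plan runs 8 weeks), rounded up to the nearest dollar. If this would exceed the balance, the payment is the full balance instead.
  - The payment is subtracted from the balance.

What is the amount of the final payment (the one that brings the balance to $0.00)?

# | Opening | Interest | Payment | End bal
1 | $8,760.69 | $123.00 | $1,111.00 | $7,772.69
2 | $7,772.69 | $109.00 | $1,126.00 | $6,755.69
3 | $6,755.69 | $95.00 | $1,142.00 | $5,708.69
4 | $5,708.69 | $80.00 | $1,158.00 | $4,630.69
5 | $4,630.69 | $65.00 | $1,174.00 | $3,521.69
6 | $3,521.69 | $50.00 | $1,191.00 | $2,380.69
7 | $2,380.69 | $34.00 | $1,208.00 | $1,206.69
8 | $1,206.69 | $17.00 | $1,223.69 | $0.00

$1,223.69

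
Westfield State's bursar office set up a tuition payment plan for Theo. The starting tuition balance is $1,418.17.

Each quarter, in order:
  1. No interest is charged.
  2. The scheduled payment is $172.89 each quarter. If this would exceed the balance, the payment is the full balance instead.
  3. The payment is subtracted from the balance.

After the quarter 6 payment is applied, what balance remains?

Quarter 1: $1,418.17 − $172.89 → $1,245.28
Quarter 2: $1,245.28 − $172.89 → $1,072.39
Quarter 3: $1,072.39 − $172.89 → $899.50
Quarter 4: $899.50 − $172.89 → $726.61
Quarter 5: $726.61 − $172.89 → $553.72
Quarter 6: $553.72 − $172.89 → $380.83

$380.83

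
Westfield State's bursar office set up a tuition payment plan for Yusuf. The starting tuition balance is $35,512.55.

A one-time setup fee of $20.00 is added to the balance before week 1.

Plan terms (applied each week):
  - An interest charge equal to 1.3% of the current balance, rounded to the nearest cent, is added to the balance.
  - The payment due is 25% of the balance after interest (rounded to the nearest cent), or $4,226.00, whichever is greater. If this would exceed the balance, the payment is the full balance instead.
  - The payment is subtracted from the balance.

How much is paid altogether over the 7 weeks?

Week 1: opening $35,532.55; interest $461.92 → $35,994.47; payment $8,998.62; balance $26,995.85
Week 2: opening $26,995.85; interest $350.95 → $27,346.80; payment $6,836.70; balance $20,510.10
Week 3: opening $20,510.10; interest $266.63 → $20,776.73; payment $5,194.18; balance $15,582.55
Week 4: opening $15,582.55; interest $202.57 → $15,785.12; payment $4,226.00; balance $11,559.12
Week 5: opening $11,559.12; interest $150.27 → $11,709.39; payment $4,226.00; balance $7,483.39
Week 6: opening $7,483.39; interest $97.28 → $7,580.67; payment $4,226.00; balance $3,354.67
Week 7: opening $3,354.67; interest $43.61 → $3,398.28; payment $3,398.28; balance $0.00
Total paid: $37,105.78

$37,105.78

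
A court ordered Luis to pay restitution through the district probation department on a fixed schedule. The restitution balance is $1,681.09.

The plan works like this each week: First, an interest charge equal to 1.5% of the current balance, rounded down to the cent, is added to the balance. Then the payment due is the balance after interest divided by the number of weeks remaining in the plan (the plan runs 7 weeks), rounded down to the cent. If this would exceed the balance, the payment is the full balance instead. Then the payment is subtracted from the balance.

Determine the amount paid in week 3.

# | Opening | Interest | Payment | End bal
1 | $1,681.09 | $25.21 | $243.75 | $1,462.55
2 | $1,462.55 | $21.93 | $247.41 | $1,237.07
3 | $1,237.07 | $18.55 | $251.12 | $1,004.50

$251.12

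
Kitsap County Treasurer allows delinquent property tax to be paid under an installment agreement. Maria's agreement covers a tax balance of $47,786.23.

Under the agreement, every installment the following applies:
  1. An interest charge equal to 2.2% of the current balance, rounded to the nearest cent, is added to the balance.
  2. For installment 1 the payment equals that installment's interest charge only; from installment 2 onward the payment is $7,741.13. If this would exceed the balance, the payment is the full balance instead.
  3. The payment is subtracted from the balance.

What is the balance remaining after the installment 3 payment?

Installment 1: opening $47,786.23; interest $1,051.30 → $48,837.53; payment $1,051.30; balance $47,786.23
Installment 2: opening $47,786.23; interest $1,051.30 → $48,837.53; payment $7,741.13; balance $41,096.40
Installment 3: opening $41,096.40; interest $904.12 → $42,000.52; payment $7,741.13; balance $34,259.39

$34,259.39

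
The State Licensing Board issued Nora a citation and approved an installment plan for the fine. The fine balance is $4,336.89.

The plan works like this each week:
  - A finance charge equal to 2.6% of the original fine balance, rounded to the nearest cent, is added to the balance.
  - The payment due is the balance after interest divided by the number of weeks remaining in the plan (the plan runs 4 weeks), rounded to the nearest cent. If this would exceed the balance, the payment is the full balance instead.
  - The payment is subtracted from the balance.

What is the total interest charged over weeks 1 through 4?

Week 1: $4,336.89 +$112.76 interest = $4,449.65; pay $1,112.41 → $3,337.24
Week 2: $3,337.24 +$112.76 interest = $3,450.00; pay $1,150.00 → $2,300.00
Week 3: $2,300.00 +$112.76 interest = $2,412.76; pay $1,206.38 → $1,206.38
Week 4: $1,206.38 +$112.76 interest = $1,319.14; pay $1,319.14 → $0.00
Total interest: $112.76 + $112.76 + $112.76 + $112.76 = $451.04

$451.04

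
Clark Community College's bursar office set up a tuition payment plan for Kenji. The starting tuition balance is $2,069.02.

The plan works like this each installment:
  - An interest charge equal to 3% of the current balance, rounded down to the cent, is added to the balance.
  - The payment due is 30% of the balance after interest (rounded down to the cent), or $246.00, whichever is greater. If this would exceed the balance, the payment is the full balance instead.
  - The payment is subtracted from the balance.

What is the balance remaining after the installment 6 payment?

Installment 1: opening $2,069.02; interest $62.07 → $2,131.09; payment $639.32; balance $1,491.77
Installment 2: opening $1,491.77; interest $44.75 → $1,536.52; payment $460.95; balance $1,075.57
Installment 3: opening $1,075.57; interest $32.26 → $1,107.83; payment $332.34; balance $775.49
Installment 4: opening $775.49; interest $23.26 → $798.75; payment $246.00; balance $552.75
Installment 5: opening $552.75; interest $16.58 → $569.33; payment $246.00; balance $323.33
Installment 6: opening $323.33; interest $9.69 → $333.02; payment $246.00; balance $87.02

$87.02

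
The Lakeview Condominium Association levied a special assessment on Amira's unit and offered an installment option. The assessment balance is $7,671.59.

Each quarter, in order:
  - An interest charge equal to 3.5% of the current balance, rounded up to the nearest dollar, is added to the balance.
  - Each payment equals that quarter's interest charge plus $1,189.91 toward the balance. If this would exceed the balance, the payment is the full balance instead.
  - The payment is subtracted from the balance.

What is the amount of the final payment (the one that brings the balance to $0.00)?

Quarter 1: $7,671.59 +$269.00 interest = $7,940.59; pay $1,458.91 → $6,481.68
Quarter 2: $6,481.68 +$227.00 interest = $6,708.68; pay $1,416.91 → $5,291.77
Quarter 3: $5,291.77 +$186.00 interest = $5,477.77; pay $1,375.91 → $4,101.86
Quarter 4: $4,101.86 +$144.00 interest = $4,245.86; pay $1,333.91 → $2,911.95
Quarter 5: $2,911.95 +$102.00 interest = $3,013.95; pay $1,291.91 → $1,722.04
Quarter 6: $1,722.04 +$61.00 interest = $1,783.04; pay $1,250.91 → $532.13
Quarter 7: $532.13 +$19.00 interest = $551.13; pay $551.13 → $0.00

$551.13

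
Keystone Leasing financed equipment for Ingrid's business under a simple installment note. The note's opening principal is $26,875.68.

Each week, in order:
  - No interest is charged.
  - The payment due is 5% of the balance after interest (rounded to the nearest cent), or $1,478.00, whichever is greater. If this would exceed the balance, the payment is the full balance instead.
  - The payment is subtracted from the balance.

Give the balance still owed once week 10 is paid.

# | Opening | Payment | End bal
1 | $26,875.68 | $1,478.00 | $25,397.68
2 | $25,397.68 | $1,478.00 | $23,919.68
3 | $23,919.68 | $1,478.00 | $22,441.68
4 | $22,441.68 | $1,478.00 | $20,963.68
5 | $20,963.68 | $1,478.00 | $19,485.68
6 | $19,485.68 | $1,478.00 | $18,007.68
7 | $18,007.68 | $1,478.00 | $16,529.68
8 | $16,529.68 | $1,478.00 | $15,051.68
9 | $15,051.68 | $1,478.00 | $13,573.68
10 | $13,573.68 | $1,478.00 | $12,095.68

$12,095.68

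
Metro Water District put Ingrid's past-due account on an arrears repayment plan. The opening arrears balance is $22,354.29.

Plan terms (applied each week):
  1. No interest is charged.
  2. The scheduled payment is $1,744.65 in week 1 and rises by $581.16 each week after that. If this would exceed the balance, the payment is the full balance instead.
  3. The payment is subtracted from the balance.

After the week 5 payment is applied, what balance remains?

Week 1: opening $22,354.29; payment $1,744.65; balance $20,609.64
Week 2: opening $20,609.64; payment $2,325.81; balance $18,283.83
Week 3: opening $18,283.83; payment $2,906.97; balance $15,376.86
Week 4: opening $15,376.86; payment $3,488.13; balance $11,888.73
Week 5: opening $11,888.73; payment $4,069.29; balance $7,819.44

$7,819.44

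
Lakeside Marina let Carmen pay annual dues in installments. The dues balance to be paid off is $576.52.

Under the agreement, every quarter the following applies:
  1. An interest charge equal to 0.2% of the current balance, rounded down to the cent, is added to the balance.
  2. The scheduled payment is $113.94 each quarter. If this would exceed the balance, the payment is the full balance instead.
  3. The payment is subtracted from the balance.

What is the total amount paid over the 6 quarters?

$580.02

# | Opening | Interest | Payment | End bal
1 | $576.52 | $1.15 | $113.94 | $463.73
2 | $463.73 | $0.92 | $113.94 | $350.71
3 | $350.71 | $0.70 | $113.94 | $237.47
4 | $237.47 | $0.47 | $113.94 | $124.00
5 | $124.00 | $0.24 | $113.94 | $10.30
6 | $10.30 | $0.02 | $10.32 | $0.00
Total paid: $580.02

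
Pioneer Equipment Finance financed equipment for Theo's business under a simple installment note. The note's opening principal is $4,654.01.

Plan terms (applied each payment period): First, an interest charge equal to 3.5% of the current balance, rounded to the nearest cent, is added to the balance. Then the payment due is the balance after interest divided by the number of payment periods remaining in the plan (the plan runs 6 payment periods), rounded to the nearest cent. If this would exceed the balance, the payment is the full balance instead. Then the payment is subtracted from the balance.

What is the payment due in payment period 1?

Payment period 1: opening $4,654.01; interest $162.89 → $4,816.90; payment $802.82; balance $4,014.08

$802.82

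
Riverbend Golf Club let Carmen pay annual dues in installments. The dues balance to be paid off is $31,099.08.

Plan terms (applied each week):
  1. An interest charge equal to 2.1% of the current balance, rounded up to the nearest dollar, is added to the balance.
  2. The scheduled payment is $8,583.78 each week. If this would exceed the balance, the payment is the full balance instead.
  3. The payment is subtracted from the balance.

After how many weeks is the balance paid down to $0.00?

4

Week 1: $31,099.08 +$654.00 interest = $31,753.08; pay $8,583.78 → $23,169.30
Week 2: $23,169.30 +$487.00 interest = $23,656.30; pay $8,583.78 → $15,072.52
Week 3: $15,072.52 +$317.00 interest = $15,389.52; pay $8,583.78 → $6,805.74
Week 4: $6,805.74 +$143.00 interest = $6,948.74; pay $6,948.74 → $0.00
Balance reaches $0.00 in week 4.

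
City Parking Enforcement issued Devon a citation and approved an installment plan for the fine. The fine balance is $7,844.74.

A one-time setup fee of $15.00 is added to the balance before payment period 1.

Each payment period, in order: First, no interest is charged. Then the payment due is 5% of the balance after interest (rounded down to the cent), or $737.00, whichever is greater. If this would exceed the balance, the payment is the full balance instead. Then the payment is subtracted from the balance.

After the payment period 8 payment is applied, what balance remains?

$1,963.74

Payment period 1: opening $7,859.74; payment $737.00; balance $7,122.74
Payment period 2: opening $7,122.74; payment $737.00; balance $6,385.74
Payment period 3: opening $6,385.74; payment $737.00; balance $5,648.74
Payment period 4: opening $5,648.74; payment $737.00; balance $4,911.74
Payment period 5: opening $4,911.74; payment $737.00; balance $4,174.74
Payment period 6: opening $4,174.74; payment $737.00; balance $3,437.74
Payment period 7: opening $3,437.74; payment $737.00; balance $2,700.74
Payment period 8: opening $2,700.74; payment $737.00; balance $1,963.74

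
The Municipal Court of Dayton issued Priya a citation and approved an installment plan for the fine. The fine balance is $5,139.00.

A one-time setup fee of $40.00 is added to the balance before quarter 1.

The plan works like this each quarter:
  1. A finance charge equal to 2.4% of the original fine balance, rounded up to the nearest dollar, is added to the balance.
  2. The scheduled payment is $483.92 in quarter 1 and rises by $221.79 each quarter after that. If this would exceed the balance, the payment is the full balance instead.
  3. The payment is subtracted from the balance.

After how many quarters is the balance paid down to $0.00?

6

Quarter 1: opening $5,179.00; interest $124.00 → $5,303.00; payment $483.92; balance $4,819.08
Quarter 2: opening $4,819.08; interest $124.00 → $4,943.08; payment $705.71; balance $4,237.37
Quarter 3: opening $4,237.37; interest $124.00 → $4,361.37; payment $927.50; balance $3,433.87
Quarter 4: opening $3,433.87; interest $124.00 → $3,557.87; payment $1,149.29; balance $2,408.58
Quarter 5: opening $2,408.58; interest $124.00 → $2,532.58; payment $1,371.08; balance $1,161.50
Quarter 6: opening $1,161.50; interest $124.00 → $1,285.50; payment $1,285.50; balance $0.00
Balance reaches $0.00 in quarter 6.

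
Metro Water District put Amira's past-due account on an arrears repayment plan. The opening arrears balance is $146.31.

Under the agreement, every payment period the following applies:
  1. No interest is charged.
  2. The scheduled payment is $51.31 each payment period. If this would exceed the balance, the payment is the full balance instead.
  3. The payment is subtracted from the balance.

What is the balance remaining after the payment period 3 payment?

$0.00

Payment period 1: $146.31 − $51.31 → $95.00
Payment period 2: $95.00 − $51.31 → $43.69
Payment period 3: $43.69 − $43.69 → $0.00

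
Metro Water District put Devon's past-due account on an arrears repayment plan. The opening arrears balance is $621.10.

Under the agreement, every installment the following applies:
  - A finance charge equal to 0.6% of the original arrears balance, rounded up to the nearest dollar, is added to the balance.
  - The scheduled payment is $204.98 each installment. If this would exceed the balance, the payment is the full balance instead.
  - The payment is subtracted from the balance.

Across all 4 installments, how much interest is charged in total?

$16.00

Installment 1: $621.10 +$4.00 interest = $625.10; pay $204.98 → $420.12
Installment 2: $420.12 +$4.00 interest = $424.12; pay $204.98 → $219.14
Installment 3: $219.14 +$4.00 interest = $223.14; pay $204.98 → $18.16
Installment 4: $18.16 +$4.00 interest = $22.16; pay $22.16 → $0.00
Total interest: $4.00 + $4.00 + $4.00 + $4.00 = $16.00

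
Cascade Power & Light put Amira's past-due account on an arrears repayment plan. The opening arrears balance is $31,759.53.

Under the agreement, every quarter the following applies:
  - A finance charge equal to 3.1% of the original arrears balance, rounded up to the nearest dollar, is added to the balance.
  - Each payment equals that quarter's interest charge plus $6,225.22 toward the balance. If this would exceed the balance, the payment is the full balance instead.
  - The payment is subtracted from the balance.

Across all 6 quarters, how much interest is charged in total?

$5,910.00

Quarter 1: opening $31,759.53; interest $985.00 → $32,744.53; payment $7,210.22; balance $25,534.31
Quarter 2: opening $25,534.31; interest $985.00 → $26,519.31; payment $7,210.22; balance $19,309.09
Quarter 3: opening $19,309.09; interest $985.00 → $20,294.09; payment $7,210.22; balance $13,083.87
Quarter 4: opening $13,083.87; interest $985.00 → $14,068.87; payment $7,210.22; balance $6,858.65
Quarter 5: opening $6,858.65; interest $985.00 → $7,843.65; payment $7,210.22; balance $633.43
Quarter 6: opening $633.43; interest $985.00 → $1,618.43; payment $1,618.43; balance $0.00
Total interest: $985.00 + $985.00 + $985.00 + $985.00 + $985.00 + $985.00 = $5,910.00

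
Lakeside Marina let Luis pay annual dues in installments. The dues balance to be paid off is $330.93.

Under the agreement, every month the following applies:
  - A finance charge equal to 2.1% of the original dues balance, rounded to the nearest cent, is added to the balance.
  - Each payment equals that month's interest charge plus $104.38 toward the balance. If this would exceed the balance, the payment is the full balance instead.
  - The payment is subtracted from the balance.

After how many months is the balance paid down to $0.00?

Month 1: opening $330.93; interest $6.95 → $337.88; payment $111.33; balance $226.55
Month 2: opening $226.55; interest $6.95 → $233.50; payment $111.33; balance $122.17
Month 3: opening $122.17; interest $6.95 → $129.12; payment $111.33; balance $17.79
Month 4: opening $17.79; interest $6.95 → $24.74; payment $24.74; balance $0.00
Balance reaches $0.00 in month 4.

4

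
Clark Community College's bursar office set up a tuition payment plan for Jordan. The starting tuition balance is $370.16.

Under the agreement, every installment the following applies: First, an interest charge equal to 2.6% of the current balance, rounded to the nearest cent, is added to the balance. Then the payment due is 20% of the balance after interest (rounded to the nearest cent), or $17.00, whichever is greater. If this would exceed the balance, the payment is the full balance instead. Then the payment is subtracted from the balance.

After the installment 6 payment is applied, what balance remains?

Installment 1: $370.16 +$9.62 interest = $379.78; pay $75.96 → $303.82
Installment 2: $303.82 +$7.90 interest = $311.72; pay $62.34 → $249.38
Installment 3: $249.38 +$6.48 interest = $255.86; pay $51.17 → $204.69
Installment 4: $204.69 +$5.32 interest = $210.01; pay $42.00 → $168.01
Installment 5: $168.01 +$4.37 interest = $172.38; pay $34.48 → $137.90
Installment 6: $137.90 +$3.59 interest = $141.49; pay $28.30 → $113.19

$113.19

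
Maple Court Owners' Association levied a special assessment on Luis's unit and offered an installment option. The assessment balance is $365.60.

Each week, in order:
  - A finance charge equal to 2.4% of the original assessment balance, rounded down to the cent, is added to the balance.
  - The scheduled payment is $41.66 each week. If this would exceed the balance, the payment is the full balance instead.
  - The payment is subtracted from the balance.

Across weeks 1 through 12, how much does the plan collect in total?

$470.84

Week 1: opening $365.60; interest $8.77 → $374.37; payment $41.66; balance $332.71
Week 2: opening $332.71; interest $8.77 → $341.48; payment $41.66; balance $299.82
Week 3: opening $299.82; interest $8.77 → $308.59; payment $41.66; balance $266.93
Week 4: opening $266.93; interest $8.77 → $275.70; payment $41.66; balance $234.04
Week 5: opening $234.04; interest $8.77 → $242.81; payment $41.66; balance $201.15
Week 6: opening $201.15; interest $8.77 → $209.92; payment $41.66; balance $168.26
Week 7: opening $168.26; interest $8.77 → $177.03; payment $41.66; balance $135.37
Week 8: opening $135.37; interest $8.77 → $144.14; payment $41.66; balance $102.48
Week 9: opening $102.48; interest $8.77 → $111.25; payment $41.66; balance $69.59
Week 10: opening $69.59; interest $8.77 → $78.36; payment $41.66; balance $36.70
Week 11: opening $36.70; interest $8.77 → $45.47; payment $41.66; balance $3.81
Week 12: opening $3.81; interest $8.77 → $12.58; payment $12.58; balance $0.00
Total paid: $470.84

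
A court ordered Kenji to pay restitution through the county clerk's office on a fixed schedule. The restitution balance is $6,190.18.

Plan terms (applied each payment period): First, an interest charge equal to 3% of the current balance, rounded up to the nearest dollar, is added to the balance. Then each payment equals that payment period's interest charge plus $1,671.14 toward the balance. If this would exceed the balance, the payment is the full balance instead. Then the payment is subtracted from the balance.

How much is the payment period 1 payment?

Payment period 1: opening $6,190.18; interest $186.00 → $6,376.18; payment $1,857.14; balance $4,519.04

$1,857.14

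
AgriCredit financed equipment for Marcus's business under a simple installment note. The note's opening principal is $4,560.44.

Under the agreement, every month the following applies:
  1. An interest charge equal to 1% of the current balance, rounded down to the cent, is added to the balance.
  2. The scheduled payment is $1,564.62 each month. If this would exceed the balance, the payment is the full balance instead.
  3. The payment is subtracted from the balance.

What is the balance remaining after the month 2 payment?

# | Opening | Interest | Payment | End bal
1 | $4,560.44 | $45.60 | $1,564.62 | $3,041.42
2 | $3,041.42 | $30.41 | $1,564.62 | $1,507.21

$1,507.21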